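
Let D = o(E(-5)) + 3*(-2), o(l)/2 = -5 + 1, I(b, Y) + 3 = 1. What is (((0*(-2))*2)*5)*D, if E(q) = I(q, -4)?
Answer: 0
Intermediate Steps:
I(b, Y) = -2 (I(b, Y) = -3 + 1 = -2)
E(q) = -2
o(l) = -8 (o(l) = 2*(-5 + 1) = 2*(-4) = -8)
D = -14 (D = -8 + 3*(-2) = -8 - 6 = -14)
(((0*(-2))*2)*5)*D = (((0*(-2))*2)*5)*(-14) = ((0*2)*5)*(-14) = (0*5)*(-14) = 0*(-14) = 0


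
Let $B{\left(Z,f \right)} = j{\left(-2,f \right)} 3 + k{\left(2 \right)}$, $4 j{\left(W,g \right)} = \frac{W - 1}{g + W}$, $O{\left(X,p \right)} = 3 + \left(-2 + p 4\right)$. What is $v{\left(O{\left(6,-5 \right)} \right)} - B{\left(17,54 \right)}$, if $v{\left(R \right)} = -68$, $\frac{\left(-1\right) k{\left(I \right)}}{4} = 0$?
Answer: $- \frac{14135}{208} \approx -67.957$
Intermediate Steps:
$O{\left(X,p \right)} = 1 + 4 p$ ($O{\left(X,p \right)} = 3 + \left(-2 + 4 p\right) = 1 + 4 p$)
$j{\left(W,g \right)} = \frac{-1 + W}{4 \left(W + g\right)}$ ($j{\left(W,g \right)} = \frac{\left(W - 1\right) \frac{1}{g + W}}{4} = \frac{\left(-1 + W\right) \frac{1}{W + g}}{4} = \frac{\frac{1}{W + g} \left(-1 + W\right)}{4} = \frac{-1 + W}{4 \left(W + g\right)}$)
$k{\left(I \right)} = 0$ ($k{\left(I \right)} = \left(-4\right) 0 = 0$)
$B{\left(Z,f \right)} = - \frac{9}{4 \left(-2 + f\right)}$ ($B{\left(Z,f \right)} = \frac{-1 - 2}{4 \left(-2 + f\right)} 3 + 0 = \frac{1}{4} \frac{1}{-2 + f} \left(-3\right) 3 + 0 = - \frac{3}{4 \left(-2 + f\right)} 3 + 0 = - \frac{9}{4 \left(-2 + f\right)} + 0 = - \frac{9}{4 \left(-2 + f\right)}$)
$v{\left(O{\left(6,-5 \right)} \right)} - B{\left(17,54 \right)} = -68 - - \frac{9}{-8 + 4 \cdot 54} = -68 - - \frac{9}{-8 + 216} = -68 - - \frac{9}{208} = -68 + \frac{9}{208} = - \frac{14135}{208}$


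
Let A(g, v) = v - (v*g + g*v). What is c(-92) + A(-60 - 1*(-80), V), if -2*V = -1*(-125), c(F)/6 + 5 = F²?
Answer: 106383/2 ≈ 53192.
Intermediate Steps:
c(F) = -30 + 6*F²
V = -125/2 (V = -(-1)*(-125)/2 = -½*125 = -125/2 ≈ -62.500)
A(g, v) = v - 2*g*v (A(g, v) = v - (g*v + g*v) = v - 2*g*v)
c(-92) + A(-60 - 1*(-80), V) = (-30 + 6*(-92)²) - 125*(1 - 2*(-60 - 1*(-80)))/2 = (-30 + 6*8464) - 125*(1 - 2*(-60 + 80))/2 = (-30 + 50784) - 125*(1 - 2*20)/2 = 50754 - 125*(1 - 40)/2 = 50754 - 125/2*(-39) = 50754 + 4875/2 = 106383/2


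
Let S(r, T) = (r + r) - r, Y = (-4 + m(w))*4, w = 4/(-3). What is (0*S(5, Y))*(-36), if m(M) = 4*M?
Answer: 0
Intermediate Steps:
w = -4/3 (w = 4*(-⅓) = -4/3 ≈ -1.3333)
Y = -112/3 (Y = (-4 + 4*(-4/3))*4 = (-4 - 16/3)*4 = -28/3*4 = -112/3 ≈ -37.333)
S(r, T) = r (S(r, T) = 2*r - r = r)
(0*S(5, Y))*(-36) = (0*5)*(-36) = 0*(-36) = 0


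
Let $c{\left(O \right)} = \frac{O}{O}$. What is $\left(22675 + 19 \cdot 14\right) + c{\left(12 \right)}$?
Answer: $22942$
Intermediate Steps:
$c{\left(O \right)} = 1$
$\left(22675 + 19 \cdot 14\right) + c{\left(12 \right)} = \left(22675 + 19 \cdot 14\right) + 1 = \left(22675 + 266\right) + 1 = 22941 + 1 = 22942$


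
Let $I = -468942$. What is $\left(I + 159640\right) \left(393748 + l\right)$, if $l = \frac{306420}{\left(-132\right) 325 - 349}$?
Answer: $- \frac{5267073085139264}{43249} \approx -1.2178 \cdot 10^{11}$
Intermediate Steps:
$l = - \frac{306420}{43249}$ ($l = \frac{306420}{-42900 - 349} = \frac{306420}{-43249} = 306420 \left(- \frac{1}{43249}\right) = - \frac{306420}{43249} \approx -7.085$)
$\left(I + 159640\right) \left(393748 + l\right) = \left(-468942 + 159640\right) \left(393748 - \frac{306420}{43249}\right) = \left(-309302\right) \frac{17028900832}{43249} = - \frac{5267073085139264}{43249}$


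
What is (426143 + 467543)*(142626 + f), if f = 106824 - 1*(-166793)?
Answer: 371990541698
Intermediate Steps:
f = 273617 (f = 106824 + 166793 = 273617)
(426143 + 467543)*(142626 + f) = (426143 + 467543)*(142626 + 273617) = 893686*416243 = 371990541698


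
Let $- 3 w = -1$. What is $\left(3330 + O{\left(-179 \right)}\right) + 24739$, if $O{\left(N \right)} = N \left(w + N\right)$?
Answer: $\frac{180151}{3} \approx 60050.0$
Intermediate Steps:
$w = \frac{1}{3}$ ($w = \left(- \frac{1}{3}\right) \left(-1\right) = \frac{1}{3} \approx 0.33333$)
$O{\left(N \right)} = N \left(\frac{1}{3} + N\right)$
$\left(3330 + O{\left(-179 \right)}\right) + 24739 = \left(3330 - 179 \left(\frac{1}{3} - 179\right)\right) + 24739 = \left(3330 - - \frac{95944}{3}\right) + 24739 = \left(3330 + \frac{95944}{3}\right) + 24739 = \frac{105934}{3} + 24739 = \frac{180151}{3}$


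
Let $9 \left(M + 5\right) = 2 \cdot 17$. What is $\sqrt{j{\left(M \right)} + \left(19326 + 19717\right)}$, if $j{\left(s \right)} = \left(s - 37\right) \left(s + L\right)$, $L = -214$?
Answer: $\frac{7 \sqrt{78139}}{9} \approx 217.42$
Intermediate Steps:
$M = - \frac{11}{9}$ ($M = -5 + \frac{2 \cdot 17}{9} = -5 + \frac{1}{9} \cdot 34 = -5 + \frac{34}{9} = - \frac{11}{9} \approx -1.2222$)
$j{\left(s \right)} = \left(-214 + s\right) \left(-37 + s\right)$ ($j{\left(s \right)} = \left(s - 37\right) \left(s - 214\right) = \left(-37 + s\right) \left(-214 + s\right) = \left(-214 + s\right) \left(-37 + s\right)$)
$\sqrt{j{\left(M \right)} + \left(19326 + 19717\right)} = \sqrt{\left(7918 + \left(- \frac{11}{9}\right)^{2} - - \frac{2761}{9}\right) + \left(19326 + 19717\right)} = \sqrt{\left(7918 + \frac{121}{81} + \frac{2761}{9}\right) + 39043} = \sqrt{\frac{666328}{81} + 39043} = \sqrt{\frac{3828811}{81}} = \frac{7 \sqrt{78139}}{9}$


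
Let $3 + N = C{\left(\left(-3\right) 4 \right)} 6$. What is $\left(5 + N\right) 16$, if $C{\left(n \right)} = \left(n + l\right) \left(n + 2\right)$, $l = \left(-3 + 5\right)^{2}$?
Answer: $7712$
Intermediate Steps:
$l = 4$ ($l = 2^{2} = 4$)
$C{\left(n \right)} = \left(2 + n\right) \left(4 + n\right)$ ($C{\left(n \right)} = \left(n + 4\right) \left(n + 2\right) = \left(4 + n\right) \left(2 + n\right) = \left(2 + n\right) \left(4 + n\right)$)
$N = 477$ ($N = -3 + \left(8 + \left(\left(-3\right) 4\right)^{2} + 6 \left(\left(-3\right) 4\right)\right) 6 = -3 + \left(8 + \left(-12\right)^{2} + 6 \left(-12\right)\right) 6 = -3 + \left(8 + 144 - 72\right) 6 = -3 + 80 \cdot 6 = -3 + 480 = 477$)
$\left(5 + N\right) 16 = \left(5 + 477\right) 16 = 482 \cdot 16 = 7712$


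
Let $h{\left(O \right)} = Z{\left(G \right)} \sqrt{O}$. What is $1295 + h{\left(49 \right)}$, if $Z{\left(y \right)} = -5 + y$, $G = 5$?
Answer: $1295$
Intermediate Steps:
$h{\left(O \right)} = 0$ ($h{\left(O \right)} = \left(-5 + 5\right) \sqrt{O} = 0 \sqrt{O} = 0$)
$1295 + h{\left(49 \right)} = 1295 + 0 = 1295$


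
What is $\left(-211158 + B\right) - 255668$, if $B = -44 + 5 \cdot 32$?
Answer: $-466710$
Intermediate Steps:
$B = 116$ ($B = -44 + 160 = 116$)
$\left(-211158 + B\right) - 255668 = \left(-211158 + 116\right) - 255668 = -211042 - 255668 = -466710$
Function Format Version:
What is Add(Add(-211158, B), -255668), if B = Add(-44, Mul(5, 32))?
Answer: -466710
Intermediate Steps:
B = 116 (B = Add(-44, 160) = 116)
Add(Add(-211158, B), -255668) = Add(Add(-211158, 116), -255668) = Add(-211042, -255668) = -466710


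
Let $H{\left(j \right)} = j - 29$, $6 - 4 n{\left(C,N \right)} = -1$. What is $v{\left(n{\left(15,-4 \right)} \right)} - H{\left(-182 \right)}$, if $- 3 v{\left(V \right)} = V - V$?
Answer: $211$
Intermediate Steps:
$n{\left(C,N \right)} = \frac{7}{4}$ ($n{\left(C,N \right)} = \frac{3}{2} - - \frac{1}{4} = \frac{3}{2} + \frac{1}{4} = \frac{7}{4}$)
$H{\left(j \right)} = -29 + j$
$v{\left(V \right)} = 0$ ($v{\left(V \right)} = - \frac{V - V}{3} = \left(- \frac{1}{3}\right) 0 = 0$)
$v{\left(n{\left(15,-4 \right)} \right)} - H{\left(-182 \right)} = 0 - \left(-29 - 182\right) = 0 - -211 = 0 + 211 = 211$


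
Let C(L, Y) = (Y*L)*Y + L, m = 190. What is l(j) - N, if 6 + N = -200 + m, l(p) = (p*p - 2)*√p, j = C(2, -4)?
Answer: 16 + 1154*√34 ≈ 6744.9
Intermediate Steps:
C(L, Y) = L + L*Y² (C(L, Y) = (L*Y)*Y + L = L*Y² + L = L + L*Y²)
j = 34 (j = 2*(1 + (-4)²) = 2*(1 + 16) = 2*17 = 34)
l(p) = √p*(-2 + p²) (l(p) = (p² - 2)*√p = (-2 + p²)*√p = √p*(-2 + p²))
N = -16 (N = -6 + (-200 + 190) = -6 - 10 = -16)
l(j) - N = √34*(-2 + 34²) - 1*(-16) = √34*(-2 + 1156) + 16 = √34*1154 + 16 = 1154*√34 + 16 = 16 + 1154*√34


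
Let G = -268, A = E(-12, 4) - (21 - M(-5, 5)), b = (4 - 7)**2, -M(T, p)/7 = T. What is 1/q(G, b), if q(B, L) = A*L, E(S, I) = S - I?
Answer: -1/18 ≈ -0.055556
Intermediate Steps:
M(T, p) = -7*T
b = 9 (b = (-3)**2 = 9)
A = -2 (A = (-12 - 1*4) - (21 - (-7)*(-5)) = (-12 - 4) - (21 - 1*35) = -16 - (21 - 35) = -16 - 1*(-14) = -16 + 14 = -2)
q(B, L) = -2*L
1/q(G, b) = 1/(-2*9) = 1/(-18) = -1/18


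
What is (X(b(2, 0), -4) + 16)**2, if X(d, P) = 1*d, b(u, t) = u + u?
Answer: 400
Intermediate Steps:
b(u, t) = 2*u
X(d, P) = d
(X(b(2, 0), -4) + 16)**2 = (2*2 + 16)**2 = (4 + 16)**2 = 20**2 = 400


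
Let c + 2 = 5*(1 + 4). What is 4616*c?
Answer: 106168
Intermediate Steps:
c = 23 (c = -2 + 5*(1 + 4) = -2 + 5*5 = -2 + 25 = 23)
4616*c = 4616*23 = 106168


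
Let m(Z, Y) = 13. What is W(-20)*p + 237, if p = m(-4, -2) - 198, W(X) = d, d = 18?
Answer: -3093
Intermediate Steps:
W(X) = 18
p = -185 (p = 13 - 198 = -185)
W(-20)*p + 237 = 18*(-185) + 237 = -3330 + 237 = -3093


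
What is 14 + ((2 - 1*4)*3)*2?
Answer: 2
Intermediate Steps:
14 + ((2 - 1*4)*3)*2 = 14 + ((2 - 4)*3)*2 = 14 - 2*3*2 = 14 - 6*2 = 14 - 12 = 2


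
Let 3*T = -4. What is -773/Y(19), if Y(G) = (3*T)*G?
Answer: 773/76 ≈ 10.171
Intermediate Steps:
T = -4/3 (T = (1/3)*(-4) = -4/3 ≈ -1.3333)
Y(G) = -4*G (Y(G) = (3*(-4/3))*G = -4*G)
-773/Y(19) = -773/((-4*19)) = -773/(-76) = -773*(-1/76) = 773/76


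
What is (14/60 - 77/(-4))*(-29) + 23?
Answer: -32521/60 ≈ -542.02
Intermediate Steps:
(14/60 - 77/(-4))*(-29) + 23 = (14*(1/60) - 77*(-¼))*(-29) + 23 = (7/30 + 77/4)*(-29) + 23 = (1169/60)*(-29) + 23 = -33901/60 + 23 = -32521/60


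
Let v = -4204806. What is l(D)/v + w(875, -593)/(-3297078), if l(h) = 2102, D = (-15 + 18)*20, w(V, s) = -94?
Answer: -544600516/1155297779739 ≈ -0.00047139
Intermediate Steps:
D = 60 (D = 3*20 = 60)
l(D)/v + w(875, -593)/(-3297078) = 2102/(-4204806) - 94/(-3297078) = 2102*(-1/4204806) - 94*(-1/3297078) = -1051/2102403 + 47/1648539 = -544600516/1155297779739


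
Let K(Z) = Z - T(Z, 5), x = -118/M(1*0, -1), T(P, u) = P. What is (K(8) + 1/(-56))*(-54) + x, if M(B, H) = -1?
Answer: 3331/28 ≈ 118.96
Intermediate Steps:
x = 118 (x = -118/(-1) = -118*(-1) = 118)
K(Z) = 0 (K(Z) = Z - Z = 0)
(K(8) + 1/(-56))*(-54) + x = (0 + 1/(-56))*(-54) + 118 = (0 - 1/56)*(-54) + 118 = -1/56*(-54) + 118 = 27/28 + 118 = 3331/28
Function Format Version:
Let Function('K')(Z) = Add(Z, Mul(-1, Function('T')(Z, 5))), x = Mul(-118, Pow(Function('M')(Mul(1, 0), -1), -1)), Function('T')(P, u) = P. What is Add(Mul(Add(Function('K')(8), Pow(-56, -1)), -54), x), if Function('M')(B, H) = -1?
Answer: Rational(3331, 28) ≈ 118.96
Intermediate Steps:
x = 118 (x = Mul(-118, Pow(-1, -1)) = Mul(-118, -1) = 118)
Function('K')(Z) = 0 (Function('K')(Z) = Add(Z, Mul(-1, Z)) = 0)
Add(Mul(Add(Function('K')(8), Pow(-56, -1)), -54), x) = Add(Mul(Add(0, Pow(-56, -1)), -54), 118) = Add(Mul(Add(0, Rational(-1, 56)), -54), 118) = Add(Mul(Rational(-1, 56), -54), 118) = Add(Rational(27, 28), 118) = Rational(3331, 28)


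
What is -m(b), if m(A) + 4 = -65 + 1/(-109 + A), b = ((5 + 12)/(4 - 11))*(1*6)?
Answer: 59692/865 ≈ 69.008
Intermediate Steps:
b = -102/7 (b = (17/(-7))*6 = (17*(-⅐))*6 = -17/7*6 = -102/7 ≈ -14.571)
m(A) = -69 + 1/(-109 + A) (m(A) = -4 + (-65 + 1/(-109 + A)) = -69 + 1/(-109 + A))
-m(b) = -(7522 - 69*(-102/7))/(-109 - 102/7) = -(7522 + 7038/7)/(-865/7) = -(-7)*59692/(865*7) = -1*(-59692/865) = 59692/865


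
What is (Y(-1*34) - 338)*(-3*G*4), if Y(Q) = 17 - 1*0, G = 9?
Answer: 34668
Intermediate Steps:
Y(Q) = 17 (Y(Q) = 17 + 0 = 17)
(Y(-1*34) - 338)*(-3*G*4) = (17 - 338)*(-3*9*4) = -(-8667)*4 = -321*(-108) = 34668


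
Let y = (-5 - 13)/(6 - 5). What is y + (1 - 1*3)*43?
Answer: -104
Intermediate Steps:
y = -18 (y = -18/1 = -18*1 = -18)
y + (1 - 1*3)*43 = -18 + (1 - 1*3)*43 = -18 + (1 - 3)*43 = -18 - 2*43 = -18 - 86 = -104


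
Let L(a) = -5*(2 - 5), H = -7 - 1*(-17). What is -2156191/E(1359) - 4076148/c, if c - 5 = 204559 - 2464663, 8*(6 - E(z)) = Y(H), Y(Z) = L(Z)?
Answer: -38985506470388/74583267 ≈ -5.2271e+5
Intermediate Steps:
H = 10 (H = -7 + 17 = 10)
L(a) = 15 (L(a) = -5*(-3) = 15)
Y(Z) = 15
E(z) = 33/8 (E(z) = 6 - 1/8*15 = 6 - 15/8 = 33/8)
c = -2260099 (c = 5 + (204559 - 2464663) = 5 - 2260104 = -2260099)
-2156191/E(1359) - 4076148/c = -2156191/33/8 - 4076148/(-2260099) = -2156191*8/33 - 4076148*(-1/2260099) = -17249528/33 + 4076148/2260099 = -38985506470388/74583267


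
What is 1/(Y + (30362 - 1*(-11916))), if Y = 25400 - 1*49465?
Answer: 1/18213 ≈ 5.4906e-5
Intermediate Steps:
Y = -24065 (Y = 25400 - 49465 = -24065)
1/(Y + (30362 - 1*(-11916))) = 1/(-24065 + (30362 - 1*(-11916))) = 1/(-24065 + (30362 + 11916)) = 1/(-24065 + 42278) = 1/18213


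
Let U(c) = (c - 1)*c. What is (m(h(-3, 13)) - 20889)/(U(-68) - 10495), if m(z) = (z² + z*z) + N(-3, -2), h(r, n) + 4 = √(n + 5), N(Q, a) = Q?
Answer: 20824/5803 + 48*√2/5803 ≈ 3.6002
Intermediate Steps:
U(c) = c*(-1 + c) (U(c) = (-1 + c)*c = c*(-1 + c))
h(r, n) = -4 + √(5 + n) (h(r, n) = -4 + √(n + 5) = -4 + √(5 + n))
m(z) = -3 + 2*z² (m(z) = (z² + z*z) - 3 = (z² + z²) - 3 = 2*z² - 3 = -3 + 2*z²)
(m(h(-3, 13)) - 20889)/(U(-68) - 10495) = ((-3 + 2*(-4 + √(5 + 13))²) - 20889)/(-68*(-1 - 68) - 10495) = ((-3 + 2*(-4 + √18)²) - 20889)/(-68*(-69) - 10495) = ((-3 + 2*(-4 + 3*√2)²) - 20889)/(4692 - 10495) = (-20892 + 2*(-4 + 3*√2)²)/(-5803) = (-20892 + 2*(-4 + 3*√2)²)*(-1/5803) = 20892/5803 - 2*(-4 + 3*√2)²/5803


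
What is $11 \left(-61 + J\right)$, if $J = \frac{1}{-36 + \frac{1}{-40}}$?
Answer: $- \frac{87941}{131} \approx -671.31$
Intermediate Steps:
$J = - \frac{40}{1441}$ ($J = \frac{1}{-36 - \frac{1}{40}} = \frac{1}{- \frac{1441}{40}} = - \frac{40}{1441} \approx -0.027759$)
$11 \left(-61 + J\right) = 11 \left(-61 - \frac{40}{1441}\right) = 11 \left(- \frac{87941}{1441}\right) = - \frac{87941}{131}$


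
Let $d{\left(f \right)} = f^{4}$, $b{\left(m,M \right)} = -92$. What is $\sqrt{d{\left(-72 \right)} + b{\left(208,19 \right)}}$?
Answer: $2 \sqrt{6718441} \approx 5184.0$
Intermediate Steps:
$\sqrt{d{\left(-72 \right)} + b{\left(208,19 \right)}} = \sqrt{\left(-72\right)^{4} - 92} = \sqrt{26873856 - 92} = \sqrt{26873764} = 2 \sqrt{6718441}$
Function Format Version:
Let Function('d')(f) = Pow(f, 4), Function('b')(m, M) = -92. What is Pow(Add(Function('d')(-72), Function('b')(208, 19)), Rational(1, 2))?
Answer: Mul(2, Pow(6718441, Rational(1, 2))) ≈ 5184.0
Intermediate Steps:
Pow(Add(Function('d')(-72), Function('b')(208, 19)), Rational(1, 2)) = Pow(Add(Pow(-72, 4), -92), Rational(1, 2)) = Pow(Add(26873856, -92), Rational(1, 2)) = Pow(26873764, Rational(1, 2)) = Mul(2, Pow(6718441, Rational(1, 2)))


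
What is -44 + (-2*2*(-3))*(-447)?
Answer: -5408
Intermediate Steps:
-44 + (-2*2*(-3))*(-447) = -44 - 4*(-3)*(-447) = -44 + 12*(-447) = -44 - 5364 = -5408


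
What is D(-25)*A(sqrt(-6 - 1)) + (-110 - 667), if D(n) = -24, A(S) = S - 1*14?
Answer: -441 - 24*I*sqrt(7) ≈ -441.0 - 63.498*I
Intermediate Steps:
A(S) = -14 + S (A(S) = S - 14 = -14 + S)
D(-25)*A(sqrt(-6 - 1)) + (-110 - 667) = -24*(-14 + sqrt(-6 - 1)) + (-110 - 667) = -24*(-14 + sqrt(-7)) - 777 = -24*(-14 + I*sqrt(7)) - 777 = (336 - 24*I*sqrt(7)) - 777 = -441 - 24*I*sqrt(7)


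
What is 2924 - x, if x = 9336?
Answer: -6412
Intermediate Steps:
2924 - x = 2924 - 1*9336 = 2924 - 9336 = -6412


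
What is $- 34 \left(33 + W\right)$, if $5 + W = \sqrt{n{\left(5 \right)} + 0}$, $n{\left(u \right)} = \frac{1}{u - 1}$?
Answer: $-969$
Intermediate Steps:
$n{\left(u \right)} = \frac{1}{-1 + u}$
$W = - \frac{9}{2}$ ($W = -5 + \sqrt{\frac{1}{-1 + 5} + 0} = -5 + \sqrt{\frac{1}{4} + 0} = -5 + \sqrt{\frac{1}{4}} = -5 + \frac{1}{2} = - \frac{9}{2} \approx -4.5$)
$- 34 \left(33 + W\right) = - 34 \left(33 - \frac{9}{2}\right) = \left(-34\right) \frac{57}{2} = -969$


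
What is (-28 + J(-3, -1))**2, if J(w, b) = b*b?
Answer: 729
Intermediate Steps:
J(w, b) = b**2
(-28 + J(-3, -1))**2 = (-28 + (-1)**2)**2 = (-28 + 1)**2 = (-27)**2 = 729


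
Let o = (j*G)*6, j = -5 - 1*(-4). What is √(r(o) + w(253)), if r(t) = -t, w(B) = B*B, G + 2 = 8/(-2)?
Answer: √63973 ≈ 252.93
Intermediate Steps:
G = -6 (G = -2 + 8/(-2) = -2 + 8*(-½) = -2 - 4 = -6)
j = -1 (j = -5 + 4 = -1)
w(B) = B²
o = 36 (o = -1*(-6)*6 = 6*6 = 36)
√(r(o) + w(253)) = √(-1*36 + 253²) = √(-36 + 64009) = √63973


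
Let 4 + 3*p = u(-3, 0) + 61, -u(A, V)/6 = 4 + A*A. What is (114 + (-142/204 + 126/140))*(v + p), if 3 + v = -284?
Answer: -2853956/85 ≈ -33576.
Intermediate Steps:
v = -287 (v = -3 - 284 = -287)
u(A, V) = -24 - 6*A**2 (u(A, V) = -6*(4 + A*A) = -6*(4 + A**2) = -24 - 6*A**2)
p = -7 (p = -4/3 + ((-24 - 6*(-3)**2) + 61)/3 = -4/3 + ((-24 - 6*9) + 61)/3 = -4/3 + ((-24 - 54) + 61)/3 = -4/3 + (-78 + 61)/3 = -4/3 + (1/3)*(-17) = -4/3 - 17/3 = -7)
(114 + (-142/204 + 126/140))*(v + p) = (114 + (-142/204 + 126/140))*(-287 - 7) = (114 + (-142*1/204 + 126*(1/140)))*(-294) = (114 + (-71/102 + 9/10))*(-294) = (114 + 52/255)*(-294) = (29122/255)*(-294) = -2853956/85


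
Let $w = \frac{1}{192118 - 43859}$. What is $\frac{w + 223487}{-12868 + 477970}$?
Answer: $\frac{16566979567}{34477778709} \approx 0.48051$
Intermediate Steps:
$w = \frac{1}{148259} \approx 6.745 \cdot 10^{-6}$
$\frac{w + 223487}{-12868 + 477970} = \frac{\frac{1}{148259} + 223487}{-12868 + 477970} = \frac{33133959134}{148259 \cdot 465102} = \frac{33133959134}{148259} \cdot \frac{1}{465102} = \frac{16566979567}{34477778709}$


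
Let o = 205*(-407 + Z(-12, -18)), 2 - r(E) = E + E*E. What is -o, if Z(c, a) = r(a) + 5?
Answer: 144730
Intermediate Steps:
r(E) = 2 - E - E² (r(E) = 2 - (E + E*E) = 2 - (E + E²) = 2 + (-E - E²) = 2 - E - E²)
Z(c, a) = 7 - a - a² (Z(c, a) = (2 - a - a²) + 5 = 7 - a - a²)
o = -144730 (o = 205*(-407 + (7 - 1*(-18) - 1*(-18)²)) = 205*(-407 + (7 + 18 - 1*324)) = 205*(-407 + (7 + 18 - 324)) = 205*(-407 - 299) = 205*(-706) = -144730)
-o = -1*(-144730) = 144730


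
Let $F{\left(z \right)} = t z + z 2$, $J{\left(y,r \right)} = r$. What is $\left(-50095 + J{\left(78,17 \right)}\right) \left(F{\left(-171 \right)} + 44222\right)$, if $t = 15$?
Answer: $-2068972570$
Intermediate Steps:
$F{\left(z \right)} = 17 z$ ($F{\left(z \right)} = 15 z + z 2 = 15 z + 2 z = 17 z$)
$\left(-50095 + J{\left(78,17 \right)}\right) \left(F{\left(-171 \right)} + 44222\right) = \left(-50095 + 17\right) \left(17 \left(-171\right) + 44222\right) = - 50078 \left(-2907 + 44222\right) = \left(-50078\right) 41315 = -2068972570$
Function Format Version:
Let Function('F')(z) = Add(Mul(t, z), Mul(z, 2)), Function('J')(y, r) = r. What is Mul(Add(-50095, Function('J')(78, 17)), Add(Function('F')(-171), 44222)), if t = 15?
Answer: -2068972570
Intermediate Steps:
Function('F')(z) = Mul(17, z) (Function('F')(z) = Add(Mul(15, z), Mul(z, 2)) = Add(Mul(15, z), Mul(2, z)) = Mul(17, z))
Mul(Add(-50095, Function('J')(78, 17)), Add(Function('F')(-171), 44222)) = Mul(Add(-50095, 17), Add(Mul(17, -171), 44222)) = Mul(-50078, Add(-2907, 44222)) = Mul(-50078, 41315) = -2068972570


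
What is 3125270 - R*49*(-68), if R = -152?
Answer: 2618806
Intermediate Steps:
3125270 - R*49*(-68) = 3125270 - (-152*49)*(-68) = 3125270 - (-7448)*(-68) = 3125270 - 1*506464 = 3125270 - 506464 = 2618806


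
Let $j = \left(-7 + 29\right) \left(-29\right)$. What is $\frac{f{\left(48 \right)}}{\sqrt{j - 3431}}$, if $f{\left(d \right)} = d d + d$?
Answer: $- \frac{2352 i \sqrt{4069}}{4069} \approx - 36.872 i$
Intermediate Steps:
$j = -638$ ($j = 22 \left(-29\right) = -638$)
$f{\left(d \right)} = d + d^{2}$ ($f{\left(d \right)} = d^{2} + d = d + d^{2}$)
$\frac{f{\left(48 \right)}}{\sqrt{j - 3431}} = \frac{48 \left(1 + 48\right)}{\sqrt{-638 - 3431}} = \frac{48 \cdot 49}{\sqrt{-4069}} = \frac{2352}{i \sqrt{4069}} = 2352 \left(- \frac{i \sqrt{4069}}{4069}\right) = - \frac{2352 i \sqrt{4069}}{4069}$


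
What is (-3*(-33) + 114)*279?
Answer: 59427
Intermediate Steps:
(-3*(-33) + 114)*279 = (99 + 114)*279 = 213*279 = 59427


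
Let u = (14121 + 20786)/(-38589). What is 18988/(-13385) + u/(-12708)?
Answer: -9311039329661/6563856925620 ≈ -1.4185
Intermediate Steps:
u = -34907/38589 (u = 34907*(-1/38589) = -34907/38589 ≈ -0.90458)
18988/(-13385) + u/(-12708) = 18988/(-13385) - 34907/38589/(-12708) = 18988*(-1/13385) - 34907/38589*(-1/12708) = -18988/13385 + 34907/490389012 = -9311039329661/6563856925620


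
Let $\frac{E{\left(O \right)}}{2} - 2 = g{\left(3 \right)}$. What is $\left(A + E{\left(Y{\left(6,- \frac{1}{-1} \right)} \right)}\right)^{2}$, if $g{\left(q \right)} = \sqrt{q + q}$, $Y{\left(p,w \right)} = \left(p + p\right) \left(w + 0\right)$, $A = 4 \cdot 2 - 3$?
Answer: $105 + 36 \sqrt{6} \approx 193.18$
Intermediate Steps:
$A = 5$ ($A = 8 - 3 = 5$)
$Y{\left(p,w \right)} = 2 p w$
$g{\left(q \right)} = \sqrt{2} \sqrt{q}$ ($g{\left(q \right)} = \sqrt{2 q} = \sqrt{2} \sqrt{q}$)
$E{\left(O \right)} = 4 + 2 \sqrt{6}$ ($E{\left(O \right)} = 4 + 2 \sqrt{2} \sqrt{3} = 4 + 2 \sqrt{6}$)
$\left(A + E{\left(Y{\left(6,- \frac{1}{-1} \right)} \right)}\right)^{2} = \left(5 + \left(4 + 2 \sqrt{6}\right)\right)^{2} = \left(9 + 2 \sqrt{6}\right)^{2}$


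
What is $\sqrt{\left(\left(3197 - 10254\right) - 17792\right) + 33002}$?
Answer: $\sqrt{8153} \approx 90.294$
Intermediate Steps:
$\sqrt{\left(\left(3197 - 10254\right) - 17792\right) + 33002} = \sqrt{\left(-7057 - 17792\right) + 33002} = \sqrt{-24849 + 33002} = \sqrt{8153}$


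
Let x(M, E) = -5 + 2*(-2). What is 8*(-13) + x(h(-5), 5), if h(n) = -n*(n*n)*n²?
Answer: -113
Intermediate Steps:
h(n) = -n⁵ (h(n) = -n*n²*n² = -n*n⁴ = -n⁵)
x(M, E) = -9 (x(M, E) = -5 - 4 = -9)
8*(-13) + x(h(-5), 5) = 8*(-13) - 9 = -104 - 9 = -113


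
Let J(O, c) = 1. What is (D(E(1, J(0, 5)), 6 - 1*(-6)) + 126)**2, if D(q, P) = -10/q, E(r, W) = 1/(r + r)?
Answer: 11236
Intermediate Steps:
E(r, W) = 1/(2*r)
(D(E(1, J(0, 5)), 6 - 1*(-6)) + 126)**2 = (-10/((1/2)/1) + 126)**2 = (-10/((1/2)*1) + 126)**2 = (-10/1/2 + 126)**2 = (-10*2 + 126)**2 = (-20 + 126)**2 = 106**2 = 11236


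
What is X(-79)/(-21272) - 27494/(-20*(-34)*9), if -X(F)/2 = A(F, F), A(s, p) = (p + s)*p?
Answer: -27004543/8136540 ≈ -3.3189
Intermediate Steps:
A(s, p) = p*(p + s)
X(F) = -4*F² (X(F) = -2*F*(F + F) = -2*F*2*F = -4*F²)
X(-79)/(-21272) - 27494/(-20*(-34)*9) = -4*(-79)²/(-21272) - 27494/(-20*(-34)*9) = -4*6241*(-1/21272) - 27494/(680*9) = -24964*(-1/21272) - 27494/6120 = 6241/5318 - 27494*1/6120 = 6241/5318 - 13747/3060 = -27004543/8136540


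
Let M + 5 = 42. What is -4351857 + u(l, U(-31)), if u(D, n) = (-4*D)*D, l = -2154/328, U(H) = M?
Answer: -29263046397/6724 ≈ -4.3520e+6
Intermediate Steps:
M = 37 (M = -5 + 42 = 37)
U(H) = 37
l = -1077/164 (l = -2154*1/328 = -1077/164 ≈ -6.5671)
u(D, n) = -4*D**2
-4351857 + u(l, U(-31)) = -4351857 - 4*(-1077/164)**2 = -4351857 - 4*1159929/26896 = -4351857 - 1159929/6724 = -29263046397/6724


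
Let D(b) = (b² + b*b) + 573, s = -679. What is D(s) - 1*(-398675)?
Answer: 1321330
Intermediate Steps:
D(b) = 573 + 2*b² (D(b) = (b² + b²) + 573 = 2*b² + 573 = 573 + 2*b²)
D(s) - 1*(-398675) = (573 + 2*(-679)²) - 1*(-398675) = (573 + 2*461041) + 398675 = (573 + 922082) + 398675 = 922655 + 398675 = 1321330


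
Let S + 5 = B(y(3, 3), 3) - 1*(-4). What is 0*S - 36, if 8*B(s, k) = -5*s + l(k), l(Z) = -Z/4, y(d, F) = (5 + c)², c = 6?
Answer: -36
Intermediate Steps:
y(d, F) = 121 (y(d, F) = (5 + 6)² = 11² = 121)
l(Z) = -Z/4 (l(Z) = -Z*(¼) = -Z/4)
B(s, k) = -5*s/8 - k/32 (B(s, k) = (-5*s - k/4)/8 = -5*s/8 - k/32)
S = -2455/32 (S = -5 + ((-5/8*121 - 1/32*3) - 1*(-4)) = -5 + ((-605/8 - 3/32) + 4) = -5 + (-2423/32 + 4) = -5 - 2295/32 = -2455/32 ≈ -76.719)
0*S - 36 = 0*(-2455/32) - 36 = 0 - 36 = -36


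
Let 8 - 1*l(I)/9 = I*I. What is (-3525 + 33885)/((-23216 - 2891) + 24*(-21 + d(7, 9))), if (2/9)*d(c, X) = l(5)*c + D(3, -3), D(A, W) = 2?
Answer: -30360/142063 ≈ -0.21371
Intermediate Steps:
l(I) = 72 - 9*I² (l(I) = 72 - 9*I*I = 72 - 9*I²)
d(c, X) = 9 - 1377*c/2 (d(c, X) = 9*((72 - 9*5²)*c + 2)/2 = 9*((72 - 9*25)*c + 2)/2 = 9*((72 - 225)*c + 2)/2 = 9*(-153*c + 2)/2 = 9*(2 - 153*c)/2 = 9 - 1377*c/2)
(-3525 + 33885)/((-23216 - 2891) + 24*(-21 + d(7, 9))) = (-3525 + 33885)/((-23216 - 2891) + 24*(-21 + (9 - 1377/2*7))) = 30360/(-26107 + 24*(-21 + (9 - 9639/2))) = 30360/(-26107 + 24*(-21 - 9621/2)) = 30360/(-26107 + 24*(-9663/2)) = 30360/(-26107 - 115956) = 30360/(-142063) = 30360*(-1/142063) = -30360/142063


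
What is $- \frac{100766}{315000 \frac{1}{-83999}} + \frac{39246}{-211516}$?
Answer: $\frac{223788813674093}{8328442500} \approx 26870.0$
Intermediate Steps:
$- \frac{100766}{315000 \frac{1}{-83999}} + \frac{39246}{-211516} = - \frac{100766}{315000 \left(- \frac{1}{83999}\right)} + 39246 \left(- \frac{1}{211516}\right) = - \frac{100766}{- \frac{315000}{83999}} - \frac{19623}{105758} = \left(-100766\right) \left(- \frac{83999}{315000}\right) - \frac{19623}{105758} = \frac{4232121617}{157500} - \frac{19623}{105758} = \frac{223788813674093}{8328442500}$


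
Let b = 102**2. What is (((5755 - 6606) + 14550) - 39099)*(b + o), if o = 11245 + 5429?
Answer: -687781200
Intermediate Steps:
o = 16674
b = 10404
(((5755 - 6606) + 14550) - 39099)*(b + o) = (((5755 - 6606) + 14550) - 39099)*(10404 + 16674) = ((-851 + 14550) - 39099)*27078 = (13699 - 39099)*27078 = -25400*27078 = -687781200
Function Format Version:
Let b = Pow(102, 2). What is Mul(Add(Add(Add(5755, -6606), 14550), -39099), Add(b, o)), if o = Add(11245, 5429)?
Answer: -687781200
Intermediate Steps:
o = 16674
b = 10404
Mul(Add(Add(Add(5755, -6606), 14550), -39099), Add(b, o)) = Mul(Add(Add(Add(5755, -6606), 14550), -39099), Add(10404, 16674)) = Mul(Add(Add(-851, 14550), -39099), 27078) = Mul(Add(13699, -39099), 27078) = Mul(-25400, 27078) = -687781200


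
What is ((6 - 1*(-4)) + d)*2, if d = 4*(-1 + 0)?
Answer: 12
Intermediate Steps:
d = -4 (d = 4*(-1) = -4)
((6 - 1*(-4)) + d)*2 = ((6 - 1*(-4)) - 4)*2 = ((6 + 4) - 4)*2 = (10 - 4)*2 = 6*2 = 12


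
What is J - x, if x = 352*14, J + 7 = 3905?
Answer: -1030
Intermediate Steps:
J = 3898 (J = -7 + 3905 = 3898)
x = 4928
J - x = 3898 - 1*4928 = 3898 - 4928 = -1030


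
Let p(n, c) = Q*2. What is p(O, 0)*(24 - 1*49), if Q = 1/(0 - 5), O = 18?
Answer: 10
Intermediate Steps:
Q = -1/5 (Q = 1/(-5) = -1/5 ≈ -0.20000)
p(n, c) = -2/5 (p(n, c) = -1/5*2 = -2/5)
p(O, 0)*(24 - 1*49) = -2*(24 - 1*49)/5 = -2*(24 - 49)/5 = -2/5*(-25) = 10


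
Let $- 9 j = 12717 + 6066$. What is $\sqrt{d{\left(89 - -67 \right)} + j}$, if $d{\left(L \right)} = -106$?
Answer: $i \sqrt{2193} \approx 46.829 i$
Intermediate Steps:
$j = -2087$ ($j = - \frac{12717 + 6066}{9} = \left(- \frac{1}{9}\right) 18783 = -2087$)
$\sqrt{d{\left(89 - -67 \right)} + j} = \sqrt{-106 - 2087} = \sqrt{-2193} = i \sqrt{2193}$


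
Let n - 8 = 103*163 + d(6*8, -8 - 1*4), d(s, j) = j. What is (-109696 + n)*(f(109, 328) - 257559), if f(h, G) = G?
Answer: 23899589441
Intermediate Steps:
n = 16785 (n = 8 + (103*163 + (-8 - 1*4)) = 8 + (16789 + (-8 - 4)) = 8 + (16789 - 12) = 8 + 16777 = 16785)
(-109696 + n)*(f(109, 328) - 257559) = (-109696 + 16785)*(328 - 257559) = -92911*(-257231) = 23899589441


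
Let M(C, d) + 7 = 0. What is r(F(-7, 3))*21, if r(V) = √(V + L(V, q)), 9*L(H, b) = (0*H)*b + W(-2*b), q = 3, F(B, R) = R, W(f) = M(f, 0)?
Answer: 14*√5 ≈ 31.305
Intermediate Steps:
M(C, d) = -7 (M(C, d) = -7 + 0 = -7)
W(f) = -7
L(H, b) = -7/9 (L(H, b) = ((0*H)*b - 7)/9 = (0*b - 7)/9 = (0 - 7)/9 = (⅑)*(-7) = -7/9)
r(V) = √(-7/9 + V) (r(V) = √(V - 7/9) = √(-7/9 + V))
r(F(-7, 3))*21 = (√(-7 + 9*3)/3)*21 = (√(-7 + 27)/3)*21 = (√20/3)*21 = ((2*√5)/3)*21 = (2*√5/3)*21 = 14*√5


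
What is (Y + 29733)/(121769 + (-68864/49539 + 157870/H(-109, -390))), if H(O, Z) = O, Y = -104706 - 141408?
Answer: -106218501921/59063095583 ≈ -1.7984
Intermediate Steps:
Y = -246114
(Y + 29733)/(121769 + (-68864/49539 + 157870/H(-109, -390))) = (-246114 + 29733)/(121769 + (-68864/49539 + 157870/(-109))) = -216381/(121769 + (-68864*1/49539 + 157870*(-1/109))) = -216381/(121769 + (-68864/49539 - 157870/109)) = -216381/(121769 - 7828228106/5399751) = -216381/649694051413/5399751 = -216381*5399751/649694051413 = -106218501921/59063095583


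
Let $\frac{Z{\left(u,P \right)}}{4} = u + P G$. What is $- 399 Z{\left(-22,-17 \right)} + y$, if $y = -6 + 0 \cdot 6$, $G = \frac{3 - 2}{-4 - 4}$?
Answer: $\frac{63429}{2} \approx 31715.0$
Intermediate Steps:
$G = - \frac{1}{8}$ ($G = 1 \frac{1}{-8} = 1 \left(- \frac{1}{8}\right) = - \frac{1}{8} \approx -0.125$)
$y = -6$ ($y = -6 + 0 = -6$)
$Z{\left(u,P \right)} = 4 u - \frac{P}{2}$ ($Z{\left(u,P \right)} = 4 \left(u + P \left(- \frac{1}{8}\right)\right) = 4 \left(u - \frac{P}{8}\right) = 4 u - \frac{P}{2}$)
$- 399 Z{\left(-22,-17 \right)} + y = - 399 \left(4 \left(-22\right) - - \frac{17}{2}\right) - 6 = - 399 \left(-88 + \frac{17}{2}\right) - 6 = \left(-399\right) \left(- \frac{159}{2}\right) - 6 = \frac{63441}{2} - 6 = \frac{63429}{2}$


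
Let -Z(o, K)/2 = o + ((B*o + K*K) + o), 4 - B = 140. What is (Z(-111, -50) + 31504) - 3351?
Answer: -6595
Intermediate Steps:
B = -136 (B = 4 - 1*140 = 4 - 140 = -136)
Z(o, K) = -2*K² + 268*o (Z(o, K) = -2*(o + ((-136*o + K*K) + o)) = -2*(o + ((-136*o + K²) + o)) = -2*(o + ((K² - 136*o) + o)) = -2*(o + (K² - 135*o)) = -2*(K² - 134*o) = -2*K² + 268*o)
(Z(-111, -50) + 31504) - 3351 = ((-2*(-50)² + 268*(-111)) + 31504) - 3351 = ((-2*2500 - 29748) + 31504) - 3351 = ((-5000 - 29748) + 31504) - 3351 = (-34748 + 31504) - 3351 = -3244 - 3351 = -6595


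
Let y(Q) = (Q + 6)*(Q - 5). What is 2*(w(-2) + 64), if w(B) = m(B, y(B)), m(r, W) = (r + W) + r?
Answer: 64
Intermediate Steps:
y(Q) = (-5 + Q)*(6 + Q) (y(Q) = (6 + Q)*(-5 + Q) = (-5 + Q)*(6 + Q))
m(r, W) = W + 2*r (m(r, W) = (W + r) + r = W + 2*r)
w(B) = -30 + B² + 3*B (w(B) = (-30 + B + B²) + 2*B = -30 + B² + 3*B)
2*(w(-2) + 64) = 2*((-30 + (-2)² + 3*(-2)) + 64) = 2*((-30 + 4 - 6) + 64) = 2*(-32 + 64) = 2*32 = 64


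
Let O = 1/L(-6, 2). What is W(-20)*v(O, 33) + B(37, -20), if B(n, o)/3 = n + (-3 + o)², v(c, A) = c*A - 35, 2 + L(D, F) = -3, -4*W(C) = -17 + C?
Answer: 6566/5 ≈ 1313.2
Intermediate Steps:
W(C) = 17/4 - C/4 (W(C) = -(-17 + C)/4 = 17/4 - C/4)
L(D, F) = -5 (L(D, F) = -2 - 3 = -5)
O = -⅕ (O = 1/(-5) = -⅕ ≈ -0.20000)
v(c, A) = -35 + A*c (v(c, A) = A*c - 35 = -35 + A*c)
B(n, o) = 3*n + 3*(-3 + o)² (B(n, o) = 3*(n + (-3 + o)²) = 3*n + 3*(-3 + o)²)
W(-20)*v(O, 33) + B(37, -20) = (17/4 - ¼*(-20))*(-35 + 33*(-⅕)) + (3*37 + 3*(-3 - 20)²) = (17/4 + 5)*(-35 - 33/5) + (111 + 3*(-23)²) = (37/4)*(-208/5) + (111 + 3*529) = -1924/5 + (111 + 1587) = -1924/5 + 1698 = 6566/5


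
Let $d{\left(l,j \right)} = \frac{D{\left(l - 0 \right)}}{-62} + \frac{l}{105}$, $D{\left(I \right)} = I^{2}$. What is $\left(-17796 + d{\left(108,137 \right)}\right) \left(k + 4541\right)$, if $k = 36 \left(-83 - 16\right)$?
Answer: $- \frac{19062895728}{1085} \approx -1.7569 \cdot 10^{7}$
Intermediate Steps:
$d{\left(l,j \right)} = - \frac{l^{2}}{62} + \frac{l}{105}$ ($d{\left(l,j \right)} = \frac{\left(l - 0\right)^{2}}{-62} + \frac{l}{105} = \left(l + 0\right)^{2} \left(- \frac{1}{62}\right) + l \frac{1}{105} = l^{2} \left(- \frac{1}{62}\right) + \frac{l}{105} = - \frac{l^{2}}{62} + \frac{l}{105}$)
$k = -3564$ ($k = 36 \left(-99\right) = -3564$)
$\left(-17796 + d{\left(108,137 \right)}\right) \left(k + 4541\right) = \left(-17796 + \frac{1}{6510} \cdot 108 \left(62 - 11340\right)\right) \left(-3564 + 4541\right) = \left(-17796 + \frac{1}{6510} \cdot 108 \left(62 - 11340\right)\right) 977 = \left(-17796 + \frac{1}{6510} \cdot 108 \left(-11278\right)\right) 977 = \left(-17796 - \frac{203004}{1085}\right) 977 = \left(- \frac{19511664}{1085}\right) 977 = - \frac{19062895728}{1085}$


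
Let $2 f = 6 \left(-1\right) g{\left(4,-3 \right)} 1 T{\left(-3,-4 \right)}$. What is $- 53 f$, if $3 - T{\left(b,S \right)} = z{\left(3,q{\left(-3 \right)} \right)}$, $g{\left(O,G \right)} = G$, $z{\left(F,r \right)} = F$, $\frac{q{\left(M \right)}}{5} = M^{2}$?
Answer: $0$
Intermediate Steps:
$q{\left(M \right)} = 5 M^{2}$
$T{\left(b,S \right)} = 0$ ($T{\left(b,S \right)} = 3 - 3 = 0$)
$f = 0$ ($f = \frac{6 \left(-1\right) \left(-3\right) 1 \cdot 0}{2} = \frac{\left(-6\right) \left(-3\right) 1 \cdot 0}{2} = \frac{18 \cdot 1 \cdot 0}{2} = \frac{18 \cdot 0}{2} = \frac{1}{2} \cdot 0 = 0$)
$- 53 f = \left(-53\right) 0 = 0$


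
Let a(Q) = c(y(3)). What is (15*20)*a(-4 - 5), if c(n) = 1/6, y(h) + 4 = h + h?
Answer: 50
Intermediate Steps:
y(h) = -4 + 2*h (y(h) = -4 + (h + h) = -4 + 2*h)
c(n) = ⅙
a(Q) = ⅙
(15*20)*a(-4 - 5) = (15*20)*(⅙) = 300*(⅙) = 50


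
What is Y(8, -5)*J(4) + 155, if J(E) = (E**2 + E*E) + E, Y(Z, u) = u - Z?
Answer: -313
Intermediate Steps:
J(E) = E + 2*E**2 (J(E) = (E**2 + E**2) + E = 2*E**2 + E = E + 2*E**2)
Y(8, -5)*J(4) + 155 = (-5 - 1*8)*(4*(1 + 2*4)) + 155 = (-5 - 8)*(4*(1 + 8)) + 155 = -52*9 + 155 = -13*36 + 155 = -468 + 155 = -313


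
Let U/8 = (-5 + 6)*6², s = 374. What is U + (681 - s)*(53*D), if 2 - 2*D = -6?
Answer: 65372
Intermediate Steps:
D = 4 (D = 1 - ½*(-6) = 1 + 3 = 4)
U = 288 (U = 8*((-5 + 6)*6²) = 8*(1*36) = 8*36 = 288)
U + (681 - s)*(53*D) = 288 + (681 - 1*374)*(53*4) = 288 + (681 - 374)*212 = 288 + 307*212 = 288 + 65084 = 65372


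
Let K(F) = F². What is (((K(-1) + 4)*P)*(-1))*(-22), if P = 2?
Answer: 220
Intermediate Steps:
(((K(-1) + 4)*P)*(-1))*(-22) = ((((-1)² + 4)*2)*(-1))*(-22) = (((1 + 4)*2)*(-1))*(-22) = ((5*2)*(-1))*(-22) = (10*(-1))*(-22) = -10*(-22) = 220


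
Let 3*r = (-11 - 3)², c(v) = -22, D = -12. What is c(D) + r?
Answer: 130/3 ≈ 43.333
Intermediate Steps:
r = 196/3 (r = (-11 - 3)²/3 = (⅓)*(-14)² = (⅓)*196 = 196/3 ≈ 65.333)
c(D) + r = -22 + 196/3 = 130/3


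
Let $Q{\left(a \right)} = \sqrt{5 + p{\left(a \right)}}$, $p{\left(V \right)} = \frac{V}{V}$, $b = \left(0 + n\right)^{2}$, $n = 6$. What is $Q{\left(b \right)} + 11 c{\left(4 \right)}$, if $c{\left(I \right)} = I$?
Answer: $44 + \sqrt{6} \approx 46.449$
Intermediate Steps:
$b = 36$ ($b = \left(0 + 6\right)^{2} = 6^{2} = 36$)
$p{\left(V \right)} = 1$
$Q{\left(a \right)} = \sqrt{6}$ ($Q{\left(a \right)} = \sqrt{5 + 1} = \sqrt{6}$)
$Q{\left(b \right)} + 11 c{\left(4 \right)} = \sqrt{6} + 11 \cdot 4 = \sqrt{6} + 44 = 44 + \sqrt{6}$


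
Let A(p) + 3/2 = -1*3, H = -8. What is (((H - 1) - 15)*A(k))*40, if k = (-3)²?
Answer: 4320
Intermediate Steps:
k = 9
A(p) = -9/2 (A(p) = -3/2 - 1*3 = -3/2 - 3 = -9/2)
(((H - 1) - 15)*A(k))*40 = (((-8 - 1) - 15)*(-9/2))*40 = ((-9 - 15)*(-9/2))*40 = -24*(-9/2)*40 = 108*40 = 4320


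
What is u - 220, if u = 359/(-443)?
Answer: -97819/443 ≈ -220.81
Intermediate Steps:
u = -359/443 (u = 359*(-1/443) = -359/443 ≈ -0.81038)
u - 220 = -359/443 - 220 = -97819/443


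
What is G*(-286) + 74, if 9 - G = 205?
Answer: 56130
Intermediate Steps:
G = -196 (G = 9 - 1*205 = 9 - 205 = -196)
G*(-286) + 74 = -196*(-286) + 74 = 56056 + 74 = 56130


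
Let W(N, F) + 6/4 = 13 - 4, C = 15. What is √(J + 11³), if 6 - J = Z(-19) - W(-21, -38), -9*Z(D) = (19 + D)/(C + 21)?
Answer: √5378/2 ≈ 36.667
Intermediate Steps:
W(N, F) = 15/2 (W(N, F) = -3/2 + (13 - 4) = -3/2 + 9 = 15/2)
Z(D) = -19/324 - D/324 (Z(D) = -(19 + D)/(9*(15 + 21)) = -(19 + D)/(9*36) = -(19/36 + D/36)/9 = -19/324 - D/324)
J = 27/2 (J = 6 - ((-19/324 - 1/324*(-19)) - 1*15/2) = 6 - ((-19/324 + 19/324) - 15/2) = 6 - (0 - 15/2) = 6 - 1*(-15/2) = 6 + 15/2 = 27/2 ≈ 13.500)
√(J + 11³) = √(27/2 + 11³) = √(27/2 + 1331) = √(2689/2) = √5378/2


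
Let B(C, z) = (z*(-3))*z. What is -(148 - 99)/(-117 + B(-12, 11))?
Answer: 49/480 ≈ 0.10208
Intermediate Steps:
B(C, z) = -3*z² (B(C, z) = (-3*z)*z = -3*z²)
-(148 - 99)/(-117 + B(-12, 11)) = -(148 - 99)/(-117 - 3*11²) = -49/(-117 - 3*121) = -49/(-117 - 363) = -49/(-480) = -49*(-1)/480 = -1*(-49/480) = 49/480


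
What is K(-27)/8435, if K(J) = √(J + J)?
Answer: 3*I*√6/8435 ≈ 0.00087119*I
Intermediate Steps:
K(J) = √2*√J (K(J) = √(2*J) = √2*√J)
K(-27)/8435 = (√2*√(-27))/8435 = (√2*(3*I*√3))*(1/8435) = (3*I*√6)*(1/8435) = 3*I*√6/8435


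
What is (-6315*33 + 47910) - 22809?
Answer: -183294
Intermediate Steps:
(-6315*33 + 47910) - 22809 = (-208395 + 47910) - 22809 = -160485 - 22809 = -183294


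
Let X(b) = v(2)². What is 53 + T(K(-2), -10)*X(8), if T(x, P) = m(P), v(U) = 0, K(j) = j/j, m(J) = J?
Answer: 53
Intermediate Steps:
K(j) = 1
T(x, P) = P
X(b) = 0 (X(b) = 0² = 0)
53 + T(K(-2), -10)*X(8) = 53 - 10*0 = 53 + 0 = 53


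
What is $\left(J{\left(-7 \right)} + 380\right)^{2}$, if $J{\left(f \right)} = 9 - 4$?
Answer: $148225$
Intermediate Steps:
$J{\left(f \right)} = 5$
$\left(J{\left(-7 \right)} + 380\right)^{2} = \left(5 + 380\right)^{2} = 385^{2} = 148225$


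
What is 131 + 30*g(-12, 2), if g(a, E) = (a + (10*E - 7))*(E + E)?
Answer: 251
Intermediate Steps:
g(a, E) = 2*E*(-7 + a + 10*E) (g(a, E) = (a + (-7 + 10*E))*(2*E) = (-7 + a + 10*E)*(2*E) = 2*E*(-7 + a + 10*E))
131 + 30*g(-12, 2) = 131 + 30*(2*2*(-7 - 12 + 10*2)) = 131 + 30*(2*2*(-7 - 12 + 20)) = 131 + 30*(2*2*1) = 131 + 30*4 = 131 + 120 = 251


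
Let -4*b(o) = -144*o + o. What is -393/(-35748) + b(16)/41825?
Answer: 12295027/498386700 ≈ 0.024670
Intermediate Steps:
b(o) = 143*o/4 (b(o) = -(-144*o + o)/4 = -(-143)*o/4 = 143*o/4)
-393/(-35748) + b(16)/41825 = -393/(-35748) + ((143/4)*16)/41825 = -393*(-1/35748) + 572*(1/41825) = 131/11916 + 572/41825 = 12295027/498386700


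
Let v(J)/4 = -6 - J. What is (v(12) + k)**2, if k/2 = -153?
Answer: 142884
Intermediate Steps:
v(J) = -24 - 4*J (v(J) = 4*(-6 - J) = -24 - 4*J)
k = -306 (k = 2*(-153) = -306)
(v(12) + k)**2 = ((-24 - 4*12) - 306)**2 = ((-24 - 48) - 306)**2 = (-72 - 306)**2 = (-378)**2 = 142884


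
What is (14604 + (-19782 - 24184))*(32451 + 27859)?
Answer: -1770822220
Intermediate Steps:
(14604 + (-19782 - 24184))*(32451 + 27859) = (14604 - 43966)*60310 = -29362*60310 = -1770822220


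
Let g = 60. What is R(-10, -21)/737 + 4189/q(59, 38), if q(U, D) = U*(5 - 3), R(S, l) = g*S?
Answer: 51127/1474 ≈ 34.686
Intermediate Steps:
R(S, l) = 60*S
q(U, D) = 2*U (q(U, D) = U*2 = 2*U)
R(-10, -21)/737 + 4189/q(59, 38) = (60*(-10))/737 + 4189/((2*59)) = -600*1/737 + 4189/118 = -600/737 + 4189*(1/118) = -600/737 + 71/2 = 51127/1474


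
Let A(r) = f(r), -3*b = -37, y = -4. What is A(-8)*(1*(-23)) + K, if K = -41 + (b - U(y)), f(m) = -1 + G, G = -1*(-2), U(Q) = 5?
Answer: -170/3 ≈ -56.667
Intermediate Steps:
b = 37/3 (b = -1/3*(-37) = 37/3 ≈ 12.333)
G = 2
f(m) = 1 (f(m) = -1 + 2 = 1)
A(r) = 1
K = -101/3 (K = -41 + (37/3 - 1*5) = -41 + (37/3 - 5) = -41 + 22/3 = -101/3 ≈ -33.667)
A(-8)*(1*(-23)) + K = 1*(1*(-23)) - 101/3 = 1*(-23) - 101/3 = -23 - 101/3 = -170/3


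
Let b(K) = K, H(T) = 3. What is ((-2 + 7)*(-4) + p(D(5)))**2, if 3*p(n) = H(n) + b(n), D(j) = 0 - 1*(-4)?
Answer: 2809/9 ≈ 312.11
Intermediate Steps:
D(j) = 4 (D(j) = 0 + 4 = 4)
p(n) = 1 + n/3 (p(n) = (3 + n)/3 = 1 + n/3)
((-2 + 7)*(-4) + p(D(5)))**2 = ((-2 + 7)*(-4) + (1 + (1/3)*4))**2 = (5*(-4) + (1 + 4/3))**2 = (-20 + 7/3)**2 = (-53/3)**2 = 2809/9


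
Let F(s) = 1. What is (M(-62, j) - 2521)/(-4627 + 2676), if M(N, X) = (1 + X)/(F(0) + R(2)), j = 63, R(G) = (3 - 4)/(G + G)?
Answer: 7307/5853 ≈ 1.2484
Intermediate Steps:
R(G) = -1/(2*G)
M(N, X) = 4/3 + 4*X/3 (M(N, X) = (1 + X)/(1 - ½/2) = (1 + X)/(1 - ½*½) = (1 + X)/(1 - ¼) = (1 + X)/(¾) = (1 + X)*(4/3) = 4/3 + 4*X/3)
(M(-62, j) - 2521)/(-4627 + 2676) = ((4/3 + (4/3)*63) - 2521)/(-4627 + 2676) = ((4/3 + 84) - 2521)/(-1951) = (256/3 - 2521)*(-1/1951) = -7307/3*(-1/1951) = 7307/5853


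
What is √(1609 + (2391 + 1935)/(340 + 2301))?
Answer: √11234008495/2641 ≈ 40.133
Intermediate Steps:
√(1609 + (2391 + 1935)/(340 + 2301)) = √(1609 + 4326/2641) = √(4253695/2641) = √11234008495/2641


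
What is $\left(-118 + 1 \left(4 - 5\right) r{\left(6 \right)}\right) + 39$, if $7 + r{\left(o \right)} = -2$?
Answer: $-70$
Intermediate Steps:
$r{\left(o \right)} = -9$ ($r{\left(o \right)} = -7 - 2 = -9$)
$\left(-118 + 1 \left(4 - 5\right) r{\left(6 \right)}\right) + 39 = \left(-118 + 1 \left(4 - 5\right) \left(-9\right)\right) + 39 = \left(-118 + 1 \left(-1\right) \left(-9\right)\right) + 39 = \left(-118 - -9\right) + 39 = \left(-118 + 9\right) + 39 = -109 + 39 = -70$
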